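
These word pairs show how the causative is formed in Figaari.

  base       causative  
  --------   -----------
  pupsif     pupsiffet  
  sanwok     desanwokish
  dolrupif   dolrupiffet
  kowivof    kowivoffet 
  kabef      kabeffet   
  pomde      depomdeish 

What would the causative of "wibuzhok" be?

dewibuzhokish

kabef and pomde both have last vowel 'e' yet inflect differently (kabeffet, depomdeish), so the last vowel is not what conditions the rule; the final letter is.
"wibuzhok" ends in -k. The one such stem in the data (sanwok → desanwokish) adds de- … -ish around the stem, so the same rule applies.
The other pattern: stems ending in -f double the final consonant and add -et.
So wibuzhok → dewibuzhokish.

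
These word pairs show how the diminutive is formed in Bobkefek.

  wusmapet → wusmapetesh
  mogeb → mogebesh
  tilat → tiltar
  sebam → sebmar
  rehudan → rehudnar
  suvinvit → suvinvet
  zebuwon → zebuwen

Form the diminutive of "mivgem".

wusmapet and tilat both end in -t yet inflect differently (wusmapetesh, tiltar), so the final letter is not what conditions the rule; the last vowel is.
"mivgem" has last vowel 'e'. The stems whose last vowel is 'e' (wusmapet → wusmapetesh, mogeb → mogebesh) add -esh.
So mivgem → mivgemesh.

mivgemesh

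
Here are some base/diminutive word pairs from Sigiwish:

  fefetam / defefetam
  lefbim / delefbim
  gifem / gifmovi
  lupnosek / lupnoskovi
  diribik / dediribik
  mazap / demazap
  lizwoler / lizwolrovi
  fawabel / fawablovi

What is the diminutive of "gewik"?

lupnosek and diribik both end in -k yet inflect differently (lupnoskovi, dediribik), so the final letter is not what conditions the rule; the last vowel is.
"gewik" has last vowel 'i'. The stems whose last vowel is 'i' (diribik → dediribik, lefbim → delefbim) add the prefix de-.
So gewik → degewik.

degewik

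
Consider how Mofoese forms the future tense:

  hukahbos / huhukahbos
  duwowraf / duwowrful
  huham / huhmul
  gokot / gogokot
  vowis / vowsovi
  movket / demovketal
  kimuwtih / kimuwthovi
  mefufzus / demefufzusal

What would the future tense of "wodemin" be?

wodemnovi

hukahbos and vowis both end in -s yet inflect differently (huhukahbos, vowsovi), so the final letter is not what conditions the rule; the last vowel is.
"wodemin" has last vowel 'i'. The stems whose last vowel is 'i' (vowis → vowsovi, kimuwtih → kimuwthovi) delete the last vowel and add -ovi.
The other patterns: stems whose last vowel is 'a' delete the last vowel and add -ul; stems whose last vowel is 'o' repeat the first consonant+vowel as a prefix; stems whose last vowel is 'e' or 'u' add de- … -al around the stem.
So wodemin → wodemnovi.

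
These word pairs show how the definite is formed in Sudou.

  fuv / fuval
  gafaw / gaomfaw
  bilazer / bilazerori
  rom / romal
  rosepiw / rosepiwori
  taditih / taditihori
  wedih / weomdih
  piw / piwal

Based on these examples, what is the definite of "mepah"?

meompah

piw and gafaw both end in -w yet inflect differently (piwal, gaomfaw), so the final letter is not what conditions the rule; the number of vowels is.
"mepah" has 2 vowels. The stems with 2 vowels (gafaw → gaomfaw, wedih → weomdih) insert -om- after the first vowel.
The other patterns: stems with 1 vowel add -al; stems with 3 vowels add -ori.
So mepah → meompah.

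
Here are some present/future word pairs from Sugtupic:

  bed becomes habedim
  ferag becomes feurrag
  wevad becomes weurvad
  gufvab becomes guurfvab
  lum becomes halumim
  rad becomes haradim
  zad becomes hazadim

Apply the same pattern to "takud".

taurkud

bed and wevad both end in -d yet inflect differently (habedim, weurvad), so the final letter is not what conditions the rule; the number of vowels is.
"takud" has 2 vowels. The stems with 2 vowels (gufvab → guurfvab, wevad → weurvad, ferag → feurrag) insert -ur- after the first vowel.
The other pattern: stems with 1 vowel add ha- … -im around the stem.
So takud → taurkud.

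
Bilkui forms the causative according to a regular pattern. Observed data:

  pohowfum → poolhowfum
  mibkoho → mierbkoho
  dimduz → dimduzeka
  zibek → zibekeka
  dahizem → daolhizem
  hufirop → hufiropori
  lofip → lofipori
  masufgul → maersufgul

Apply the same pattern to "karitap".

"karitap" ends in -p. The stems ending in -p (lofip → lofipori, hufirop → hufiropori) add -ori.
So karitap → karitapori.

karitapori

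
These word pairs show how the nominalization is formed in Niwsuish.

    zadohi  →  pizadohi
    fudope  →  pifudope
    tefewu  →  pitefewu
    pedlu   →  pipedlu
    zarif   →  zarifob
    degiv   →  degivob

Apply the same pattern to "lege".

pilege

zadohi and zarif both have last vowel 'i' yet inflect differently (pizadohi, zarifob), so the last vowel is not what conditions the rule; whether the stem ends in a vowel or a consonant is.
"lege" ends in a vowel. The stems ending in a vowel (zadohi → pizadohi, fudope → pifudope, tefewu → pitefewu) add the prefix pi-.
The other pattern: stems ending in a consonant add -ob.
So lege → pilege.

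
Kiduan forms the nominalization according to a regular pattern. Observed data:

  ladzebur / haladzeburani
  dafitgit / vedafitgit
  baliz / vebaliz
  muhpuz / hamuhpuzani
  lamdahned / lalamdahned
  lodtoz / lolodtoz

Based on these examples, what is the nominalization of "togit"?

vetogit

"togit" has last vowel 'i'. The stems whose last vowel is 'i' (dafitgit → vedafitgit, baliz → vebaliz) add the prefix ve-.
The other patterns: stems whose last vowel is 'e' or 'o' repeat the first consonant+vowel as a prefix; stems whose last vowel is 'u' add ha- … -ani around the stem.
So togit → vetogit.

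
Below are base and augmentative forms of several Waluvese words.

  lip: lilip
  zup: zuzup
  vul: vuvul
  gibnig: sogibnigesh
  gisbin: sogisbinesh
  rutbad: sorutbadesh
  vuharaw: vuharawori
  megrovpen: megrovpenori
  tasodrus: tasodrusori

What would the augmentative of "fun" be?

gisbin and megrovpen both end in -n yet inflect differently (sogisbinesh, megrovpenori), so the final letter is not what conditions the rule; the number of vowels is.
"fun" has 1 vowel. The stems with 1 vowel (lip → lilip, zup → zuzup, vul → vuvul) repeat the first consonant+vowel as a prefix.
The other patterns: stems with 2 vowels add so- … -esh around the stem; stems with 3 vowels add -ori.
So fun → fufun.

fufun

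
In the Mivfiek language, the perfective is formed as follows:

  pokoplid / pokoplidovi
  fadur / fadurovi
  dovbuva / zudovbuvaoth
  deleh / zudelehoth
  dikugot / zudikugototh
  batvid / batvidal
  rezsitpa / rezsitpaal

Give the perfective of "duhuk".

pokoplid and batvid both end in -d yet inflect differently (pokoplidovi, batvidal), so the final letter is not what conditions the rule; the first letter is.
"duhuk" begins with d-. The stems beginning with d- (dovbuva → zudovbuvaoth, deleh → zudelehoth, dikugot → zudikugototh) add zu- … -oth around the stem.
The other patterns: stems beginning with f- or p- add -ovi; stems beginning with b- or r- add -al.
So duhuk → zuduhukoth.

zuduhukoth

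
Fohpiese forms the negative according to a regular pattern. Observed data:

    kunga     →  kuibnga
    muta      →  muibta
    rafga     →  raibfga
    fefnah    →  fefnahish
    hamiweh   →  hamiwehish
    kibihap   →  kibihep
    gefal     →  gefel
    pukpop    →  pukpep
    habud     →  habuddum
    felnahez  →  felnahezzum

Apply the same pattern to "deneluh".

deneluhish

kunga and fefnah both have last vowel 'a' yet inflect differently (kuibnga, fefnahish), so the last vowel is not what conditions the rule; the final letter is.
"deneluh" ends in -h. The stems ending in -h (fefnah → fefnahish, hamiweh → hamiwehish) add -ish.
So deneluh → deneluhish.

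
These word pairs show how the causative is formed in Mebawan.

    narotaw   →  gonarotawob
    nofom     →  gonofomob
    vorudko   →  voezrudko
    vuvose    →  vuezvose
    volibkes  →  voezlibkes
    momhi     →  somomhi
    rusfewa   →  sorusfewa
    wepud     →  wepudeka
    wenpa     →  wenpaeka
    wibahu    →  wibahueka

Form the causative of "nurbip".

"nurbip" begins with n-. The stems beginning with n- (narotaw → gonarotawob, nofom → gonofomob) add go- … -ob around the stem.
The other patterns: stems beginning with v- insert -ez- after the first vowel; stems beginning with m- or r- add the prefix so-; stems beginning with w- add -eka.
So nurbip → gonurbipob.

gonurbipob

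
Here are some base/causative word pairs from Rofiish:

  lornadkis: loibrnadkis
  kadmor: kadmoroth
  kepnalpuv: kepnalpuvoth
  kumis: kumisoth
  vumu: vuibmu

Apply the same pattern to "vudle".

kumis and lornadkis both end in -s yet inflect differently (kumisoth, loibrnadkis), so the final letter is not what conditions the rule; the first letter is.
"vudle" begins with v-. The one such stem in the data (vumu → vuibmu) inserts -ib- after the first vowel (as does lornadkis), so the same rule applies.
So vudle → vuibdle.

vuibdle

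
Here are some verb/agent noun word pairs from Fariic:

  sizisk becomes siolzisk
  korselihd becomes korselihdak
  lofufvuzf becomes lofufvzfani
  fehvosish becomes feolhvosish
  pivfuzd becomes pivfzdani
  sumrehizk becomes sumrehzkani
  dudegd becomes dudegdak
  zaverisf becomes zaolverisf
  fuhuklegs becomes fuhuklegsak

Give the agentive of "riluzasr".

sizisk and sumrehizk both end in -k yet inflect differently (siolzisk, sumrehzkani), so the final letter is not what conditions the rule; the second-to-last letter is.
"riluzasr" has second-to-last letter 's'. The stems whose second-to-last letter is 's' (fehvosish → feolhvosish, sizisk → siolzisk, zaverisf → zaolverisf) insert -ol- after the first vowel.
So riluzasr → riolluzasr.

riolluzasr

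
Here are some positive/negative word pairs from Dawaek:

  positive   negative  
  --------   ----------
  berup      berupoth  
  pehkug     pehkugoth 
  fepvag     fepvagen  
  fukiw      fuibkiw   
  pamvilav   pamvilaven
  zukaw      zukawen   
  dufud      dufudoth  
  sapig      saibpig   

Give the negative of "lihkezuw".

lihkezuwoth

fukiw and zukaw both end in -w yet inflect differently (fuibkiw, zukawen), so the final letter is not what conditions the rule; the last vowel is.
"lihkezuw" has last vowel 'u'. The stems whose last vowel is 'u' (dufud → dufudoth, berup → berupoth, pehkug → pehkugoth) add -oth.
The other patterns: stems whose last vowel is 'i' insert -ib- after the first vowel; stems whose last vowel is 'a' add -en.
So lihkezuw → lihkezuwoth.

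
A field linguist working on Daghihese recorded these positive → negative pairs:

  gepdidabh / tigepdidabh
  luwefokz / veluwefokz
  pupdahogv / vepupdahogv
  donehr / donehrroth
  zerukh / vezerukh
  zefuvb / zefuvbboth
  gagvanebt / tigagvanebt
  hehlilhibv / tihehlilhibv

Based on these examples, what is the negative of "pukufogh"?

vepukufogh

gepdidabh and zerukh both end in -h yet inflect differently (tigepdidabh, vezerukh), so the final letter is not what conditions the rule; the second-to-last letter is.
"pukufogh" has second-to-last letter 'g'. The one such stem in the data (pupdahogv → vepupdahogv) adds the prefix ve-, so the same rule applies.
The other patterns: stems whose second-to-last letter is 'b' add the prefix ti-; stems whose second-to-last letter is 'h' or 'v' double the final consonant and add -oth.
So pukufogh → vepukufogh.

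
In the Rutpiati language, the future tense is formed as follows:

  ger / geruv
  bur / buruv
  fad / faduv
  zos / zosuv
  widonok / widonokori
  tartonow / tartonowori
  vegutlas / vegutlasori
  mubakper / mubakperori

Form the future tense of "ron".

ronuv

zos and vegutlas both end in -s yet inflect differently (zosuv, vegutlasori), so the final letter is not what conditions the rule; the number of vowels is.
"ron" has 1 vowel. The stems with 1 vowel (ger → geruv, bur → buruv, fad → faduv) add -uv.
So ron → ronuv.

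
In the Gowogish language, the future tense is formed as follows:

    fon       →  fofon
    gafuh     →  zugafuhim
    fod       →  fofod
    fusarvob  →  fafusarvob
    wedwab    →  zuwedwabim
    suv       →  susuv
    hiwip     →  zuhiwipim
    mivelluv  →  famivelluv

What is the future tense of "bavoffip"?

suv and mivelluv both end in -v yet inflect differently (susuv, famivelluv), so the final letter is not what conditions the rule; the number of vowels is.
"bavoffip" has 3 vowels. The stems with 3 vowels (mivelluv → famivelluv, fusarvob → fafusarvob) add the prefix fa-.
The other patterns: stems with 1 vowel repeat the first consonant+vowel as a prefix; stems with 2 vowels add zu- … -im around the stem.
So bavoffip → fabavoffip.

fabavoffip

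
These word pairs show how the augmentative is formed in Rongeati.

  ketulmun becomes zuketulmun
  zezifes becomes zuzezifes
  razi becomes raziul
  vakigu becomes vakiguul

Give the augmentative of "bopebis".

ketulmun and vakigu both have last vowel 'u' yet inflect differently (zuketulmun, vakiguul), so the last vowel is not what conditions the rule; whether the stem ends in a vowel or a consonant is.
"bopebis" ends in a consonant. The stems ending in a consonant (ketulmun → zuketulmun, zezifes → zuzezifes) add the prefix zu-.
The other pattern: stems ending in a vowel add -ul.
So bopebis → zubopebis.

zubopebis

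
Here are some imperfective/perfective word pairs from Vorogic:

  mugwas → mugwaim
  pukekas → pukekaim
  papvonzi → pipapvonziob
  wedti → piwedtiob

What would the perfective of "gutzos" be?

pukekas and papvonzi both begin with p- yet inflect differently (pukekaim, pipapvonziob), so the first letter is not what conditions the rule; the final letter is.
"gutzos" ends in -s. The stems ending in -s (mugwas → mugwaim, pukekas → pukekaim) drop the final letter and add -im.
The other pattern: stems ending in -i add pi- … -ob around the stem.
So gutzos → gutzoim.

gutzoim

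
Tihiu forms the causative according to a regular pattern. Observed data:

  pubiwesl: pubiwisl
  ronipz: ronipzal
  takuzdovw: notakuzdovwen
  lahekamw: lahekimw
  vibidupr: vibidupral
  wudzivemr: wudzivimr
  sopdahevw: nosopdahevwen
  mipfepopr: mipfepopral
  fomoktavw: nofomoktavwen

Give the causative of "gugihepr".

takuzdovw and lahekamw both end in -w yet inflect differently (notakuzdovwen, lahekimw), so the final letter is not what conditions the rule; the second-to-last letter is.
"gugihepr" has second-to-last letter 'p'. The stems whose second-to-last letter is 'p' (mipfepopr → mipfepopral, ronipz → ronipzal, vibidupr → vibidupral) add -al.
The other patterns: stems whose second-to-last letter is 'v' add no- … -en around the stem; stems whose second-to-last letter is 'm' or 's' change the last vowel to 'i'.
So gugihepr → gugihepral.

gugihepral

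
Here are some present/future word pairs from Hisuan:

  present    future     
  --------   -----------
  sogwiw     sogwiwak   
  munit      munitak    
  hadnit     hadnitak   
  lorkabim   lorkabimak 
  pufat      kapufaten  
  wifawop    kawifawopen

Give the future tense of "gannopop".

kagannopopen

munit and pufat both end in -t yet inflect differently (munitak, kapufaten), so the final letter is not what conditions the rule; the last vowel is.
"gannopop" has last vowel 'o'. The one such stem in the data (wifawop → kawifawopen) adds ka- … -en around the stem, so the same rule applies.
So gannopop → kagannopopen.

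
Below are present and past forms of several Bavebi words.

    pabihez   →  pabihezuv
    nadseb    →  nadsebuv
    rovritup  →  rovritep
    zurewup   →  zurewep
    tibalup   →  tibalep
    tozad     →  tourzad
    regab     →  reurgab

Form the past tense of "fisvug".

fisveg

"fisvug" has last vowel 'u'. The stems whose last vowel is 'u' (rovritup → rovritep, zurewup → zurewep, tibalup → tibalep) change the last vowel to 'e'.
So fisvug → fisveg.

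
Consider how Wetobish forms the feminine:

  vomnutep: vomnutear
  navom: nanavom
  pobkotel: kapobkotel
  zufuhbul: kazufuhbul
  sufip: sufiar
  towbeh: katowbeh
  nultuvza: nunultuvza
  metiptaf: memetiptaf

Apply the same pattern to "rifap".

rifaar

"rifap" ends in -p. The stems ending in -p (vomnutep → vomnutear, sufip → sufiar) drop the final letter and add -ar.
So rifap → rifaar.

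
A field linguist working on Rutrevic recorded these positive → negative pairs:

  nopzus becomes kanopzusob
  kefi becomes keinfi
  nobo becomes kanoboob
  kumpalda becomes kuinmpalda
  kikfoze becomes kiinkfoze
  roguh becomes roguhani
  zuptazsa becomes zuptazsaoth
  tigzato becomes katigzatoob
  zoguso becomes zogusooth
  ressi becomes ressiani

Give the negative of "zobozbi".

"zobozbi" begins with z-. The stems beginning with z- (zuptazsa → zuptazsaoth, zoguso → zogusooth) add -oth.
So zobozbi → zobozbioth.

zobozbioth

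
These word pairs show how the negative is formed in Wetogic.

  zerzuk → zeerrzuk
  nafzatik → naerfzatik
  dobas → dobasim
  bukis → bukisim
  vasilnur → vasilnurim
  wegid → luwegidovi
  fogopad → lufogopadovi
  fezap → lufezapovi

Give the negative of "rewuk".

reerwuk

"rewuk" ends in -k. The stems ending in -k (zerzuk → zeerrzuk, nafzatik → naerfzatik) insert -er- after the first vowel.
So rewuk → reerwuk.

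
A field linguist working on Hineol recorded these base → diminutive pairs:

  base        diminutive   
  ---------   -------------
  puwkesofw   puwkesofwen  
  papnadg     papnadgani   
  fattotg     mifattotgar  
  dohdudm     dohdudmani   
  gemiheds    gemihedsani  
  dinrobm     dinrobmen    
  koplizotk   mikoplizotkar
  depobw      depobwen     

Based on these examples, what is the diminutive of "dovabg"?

dovabgen

fattotg and papnadg both end in -g yet inflect differently (mifattotgar, papnadgani), so the final letter is not what conditions the rule; the second-to-last letter is.
"dovabg" has second-to-last letter 'b'. The stems whose second-to-last letter is 'b' (dinrobm → dinrobmen, depobw → depobwen) add -en.
So dovabg → dovabgen.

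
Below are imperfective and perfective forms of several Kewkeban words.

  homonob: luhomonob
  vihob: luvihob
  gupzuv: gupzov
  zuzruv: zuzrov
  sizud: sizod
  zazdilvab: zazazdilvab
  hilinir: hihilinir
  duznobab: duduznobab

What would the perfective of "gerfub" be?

gerfob

"gerfub" has last vowel 'u'. The stems whose last vowel is 'u' (gupzuv → gupzov, zuzruv → zuzrov, sizud → sizod) change the last vowel to 'o'.
The other patterns: stems whose last vowel is 'o' add the prefix lu-; stems whose last vowel is 'a' or 'i' repeat the first consonant+vowel as a prefix.
So gerfub → gerfob.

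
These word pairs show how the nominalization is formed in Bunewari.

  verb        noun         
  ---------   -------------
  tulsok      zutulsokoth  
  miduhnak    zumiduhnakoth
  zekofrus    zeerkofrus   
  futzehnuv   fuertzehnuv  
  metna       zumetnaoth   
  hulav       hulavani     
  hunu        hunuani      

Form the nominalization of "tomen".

hulav and futzehnuv both end in -v yet inflect differently (hulavani, fuertzehnuv), so the final letter is not what conditions the rule; the first letter is.
"tomen" begins with t-. The one such stem in the data (tulsok → zutulsokoth) adds zu- … -oth around the stem, so the same rule applies.
So tomen → zutomenoth.

zutomenoth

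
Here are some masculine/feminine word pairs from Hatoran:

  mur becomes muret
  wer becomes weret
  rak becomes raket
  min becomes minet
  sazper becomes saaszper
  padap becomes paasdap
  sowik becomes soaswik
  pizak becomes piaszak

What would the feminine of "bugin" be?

buasgin

mur and sazper both end in -r yet inflect differently (muret, saaszper), so the final letter is not what conditions the rule; the number of vowels is.
"bugin" has 2 vowels. The stems with 2 vowels (sazper → saaszper, padap → paasdap, sowik → soaswik) insert -as- after the first vowel.
The other pattern: stems with 1 vowel add -et.
So bugin → buasgin.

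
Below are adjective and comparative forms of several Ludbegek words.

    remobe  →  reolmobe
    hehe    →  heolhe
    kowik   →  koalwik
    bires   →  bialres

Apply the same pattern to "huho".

remobe and bires both have last vowel 'e' yet inflect differently (reolmobe, bialres), so the last vowel is not what conditions the rule; whether the stem ends in a vowel or a consonant is.
"huho" ends in a vowel. The stems ending in a vowel (remobe → reolmobe, hehe → heolhe) insert -ol- after the first vowel.
The other pattern: stems ending in a consonant insert -al- after the first vowel.
So huho → huolho.

huolho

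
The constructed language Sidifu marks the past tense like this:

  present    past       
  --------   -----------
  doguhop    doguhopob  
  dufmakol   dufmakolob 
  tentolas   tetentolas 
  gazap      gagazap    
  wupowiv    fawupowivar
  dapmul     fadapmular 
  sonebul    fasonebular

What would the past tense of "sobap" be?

sosobap

doguhop and gazap both end in -p yet inflect differently (doguhopob, gagazap), so the final letter is not what conditions the rule; the last vowel is.
"sobap" has last vowel 'a'. The stems whose last vowel is 'a' (tentolas → tetentolas, gazap → gagazap) repeat the first consonant+vowel as a prefix.
The other patterns: stems whose last vowel is 'o' add -ob; stems whose last vowel is 'i' or 'u' add fa- … -ar around the stem.
So sobap → sosobap.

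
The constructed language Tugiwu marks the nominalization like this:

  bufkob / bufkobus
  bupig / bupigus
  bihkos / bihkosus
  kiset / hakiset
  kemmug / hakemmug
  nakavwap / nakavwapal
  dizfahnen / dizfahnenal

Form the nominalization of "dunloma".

"dunloma" begins with d-. The one such stem in the data (dizfahnen → dizfahnenal) adds -al, so the same rule applies.
The other patterns: stems beginning with b- add -us; stems beginning with k- add the prefix ha-.
So dunloma → dunlomaal.

dunlomaal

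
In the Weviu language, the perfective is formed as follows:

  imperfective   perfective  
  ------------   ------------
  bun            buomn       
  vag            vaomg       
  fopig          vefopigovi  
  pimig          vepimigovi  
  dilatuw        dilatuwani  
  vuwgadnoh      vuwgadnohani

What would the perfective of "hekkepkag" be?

vag and fopig both end in -g yet inflect differently (vaomg, vefopigovi), so the final letter is not what conditions the rule; the number of vowels is.
"hekkepkag" has 3 vowels. The stems with 3 vowels (dilatuw → dilatuwani, vuwgadnoh → vuwgadnohani) add -ani.
The other patterns: stems with 1 vowel insert -om- after the first vowel; stems with 2 vowels add ve- … -ovi around the stem.
So hekkepkag → hekkepkagani.

hekkepkagani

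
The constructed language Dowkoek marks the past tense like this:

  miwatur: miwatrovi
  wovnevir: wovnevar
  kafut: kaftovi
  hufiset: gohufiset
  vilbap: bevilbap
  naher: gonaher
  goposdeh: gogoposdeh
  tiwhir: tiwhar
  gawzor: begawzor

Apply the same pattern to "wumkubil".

"wumkubil" has last vowel 'i'. The stems whose last vowel is 'i' (tiwhir → tiwhar, wovnevir → wovnevar) change the last vowel to 'a'.
The other patterns: stems whose last vowel is 'a' or 'o' add the prefix be-; stems whose last vowel is 'e' add the prefix go-; stems whose last vowel is 'u' delete the last vowel and add -ovi.
So wumkubil → wumkubal.

wumkubal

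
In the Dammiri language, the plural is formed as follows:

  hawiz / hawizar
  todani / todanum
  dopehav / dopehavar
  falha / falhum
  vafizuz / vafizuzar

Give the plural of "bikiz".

bikizar

"bikiz" ends in a consonant. The stems ending in a consonant (hawiz → hawizar, dopehav → dopehavar, vafizuz → vafizuzar) add -ar.
So bikiz → bikizar.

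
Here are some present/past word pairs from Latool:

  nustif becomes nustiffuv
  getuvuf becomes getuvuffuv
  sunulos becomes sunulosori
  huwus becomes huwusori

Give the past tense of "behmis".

huwus and getuvuf both have last vowel 'u' yet inflect differently (huwusori, getuvuffuv), so the last vowel is not what conditions the rule; the final letter is.
"behmis" ends in -s. The stems ending in -s (huwus → huwusori, sunulos → sunulosori) add -ori.
The other pattern: stems ending in -f double the final consonant and add -uv.
So behmis → behmisori.

behmisori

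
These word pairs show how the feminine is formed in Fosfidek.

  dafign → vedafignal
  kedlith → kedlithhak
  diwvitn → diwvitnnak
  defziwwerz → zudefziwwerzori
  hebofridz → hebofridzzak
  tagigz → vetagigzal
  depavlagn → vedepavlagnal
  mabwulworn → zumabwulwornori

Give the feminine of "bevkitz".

bevkitzzak

hebofridz and tagigz both end in -z yet inflect differently (hebofridzzak, vetagigzal), so the final letter is not what conditions the rule; the second-to-last letter is.
"bevkitz" has second-to-last letter 't'. The stems whose second-to-last letter is 't' (kedlith → kedlithhak, diwvitn → diwvitnnak) double the final consonant and add -ak.
The other patterns: stems whose second-to-last letter is 'g' add ve- … -al around the stem; stems whose second-to-last letter is 'r' add zu- … -ori around the stem.
So bevkitz → bevkitzzak.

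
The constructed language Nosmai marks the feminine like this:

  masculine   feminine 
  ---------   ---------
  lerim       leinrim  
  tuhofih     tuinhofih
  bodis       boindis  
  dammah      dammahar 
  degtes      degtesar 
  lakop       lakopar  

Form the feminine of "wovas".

wovasar

tuhofih and dammah both end in -h yet inflect differently (tuinhofih, dammahar), so the final letter is not what conditions the rule; the last vowel is.
"wovas" has last vowel 'a'. The one such stem in the data (dammah → dammahar) adds -ar, so the same rule applies.
The other pattern: stems whose last vowel is 'i' insert -in- after the first vowel.
So wovas → wovasar.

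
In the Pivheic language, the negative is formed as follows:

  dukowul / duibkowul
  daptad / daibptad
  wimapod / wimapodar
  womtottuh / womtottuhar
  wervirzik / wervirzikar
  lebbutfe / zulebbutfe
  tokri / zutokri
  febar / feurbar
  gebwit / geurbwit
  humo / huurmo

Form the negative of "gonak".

daptad and wimapod both end in -d yet inflect differently (daibptad, wimapodar), so the final letter is not what conditions the rule; the first letter is.
"gonak" begins with g-. The one such stem in the data (gebwit → geurbwit) inserts -ur- after the first vowel (as do febar, humo), so the same rule applies.
So gonak → gournak.

gournak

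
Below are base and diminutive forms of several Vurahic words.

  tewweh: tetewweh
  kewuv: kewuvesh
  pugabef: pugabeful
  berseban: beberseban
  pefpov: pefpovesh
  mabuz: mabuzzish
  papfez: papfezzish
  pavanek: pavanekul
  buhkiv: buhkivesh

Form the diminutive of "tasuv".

"tasuv" ends in -v. The stems ending in -v (kewuv → kewuvesh, buhkiv → buhkivesh, pefpov → pefpovesh) add -esh.
So tasuv → tasuvesh.

tasuvesh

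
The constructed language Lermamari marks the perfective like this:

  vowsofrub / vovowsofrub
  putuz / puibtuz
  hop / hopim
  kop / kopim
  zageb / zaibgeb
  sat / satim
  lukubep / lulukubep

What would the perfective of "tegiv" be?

zageb and vowsofrub both end in -b yet inflect differently (zaibgeb, vovowsofrub), so the final letter is not what conditions the rule; the number of vowels is.
"tegiv" has 2 vowels. The stems with 2 vowels (zageb → zaibgeb, putuz → puibtuz) insert -ib- after the first vowel.
So tegiv → teibgiv.

teibgiv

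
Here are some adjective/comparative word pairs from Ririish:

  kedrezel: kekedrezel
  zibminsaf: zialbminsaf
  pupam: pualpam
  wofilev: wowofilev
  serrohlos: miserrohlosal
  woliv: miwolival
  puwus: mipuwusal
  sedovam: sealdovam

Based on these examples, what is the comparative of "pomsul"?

mipomsulal

wofilev and woliv both end in -v yet inflect differently (wowofilev, miwolival), so the final letter is not what conditions the rule; the last vowel is.
"pomsul" has last vowel 'u'. The one such stem in the data (puwus → mipuwusal) adds mi- … -al around the stem, so the same rule applies.
So pomsul → mipomsulal.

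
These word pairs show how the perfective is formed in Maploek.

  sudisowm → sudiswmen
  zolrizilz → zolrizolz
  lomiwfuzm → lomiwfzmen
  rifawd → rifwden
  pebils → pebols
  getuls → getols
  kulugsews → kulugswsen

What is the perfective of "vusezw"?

vuszwen

"vusezw" has second-to-last letter 'z'. The one such stem in the data (lomiwfuzm → lomiwfzmen) deletes the last vowel and adds -en (as do rifawd, kulugsews), so the same rule applies.
The other pattern: stems whose second-to-last letter is 'l' change the last vowel to 'o'.
So vusezw → vuszwen.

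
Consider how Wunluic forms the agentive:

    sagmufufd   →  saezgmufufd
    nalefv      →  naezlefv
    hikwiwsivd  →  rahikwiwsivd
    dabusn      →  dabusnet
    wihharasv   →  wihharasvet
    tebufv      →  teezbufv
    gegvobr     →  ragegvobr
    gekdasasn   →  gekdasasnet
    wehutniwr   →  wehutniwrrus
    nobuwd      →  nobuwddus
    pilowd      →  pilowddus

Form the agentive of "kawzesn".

kawzesnet

hikwiwsivd and pilowd both end in -d yet inflect differently (rahikwiwsivd, pilowddus), so the final letter is not what conditions the rule; the second-to-last letter is.
"kawzesn" has second-to-last letter 's'. The stems whose second-to-last letter is 's' (gekdasasn → gekdasasnet, dabusn → dabusnet, wihharasv → wihharasvet) add -et.
So kawzesn → kawzesnet.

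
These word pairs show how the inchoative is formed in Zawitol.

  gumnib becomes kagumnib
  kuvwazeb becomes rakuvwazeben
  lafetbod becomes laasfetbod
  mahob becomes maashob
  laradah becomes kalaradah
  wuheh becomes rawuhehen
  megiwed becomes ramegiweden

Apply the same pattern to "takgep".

ratakgepen

kuvwazeb and mahob both end in -b yet inflect differently (rakuvwazeben, maashob), so the final letter is not what conditions the rule; the last vowel is.
"takgep" has last vowel 'e'. The stems whose last vowel is 'e' (kuvwazeb → rakuvwazeben, wuheh → rawuhehen, megiwed → ramegiweden) add ra- … -en around the stem.
So takgep → ratakgepen.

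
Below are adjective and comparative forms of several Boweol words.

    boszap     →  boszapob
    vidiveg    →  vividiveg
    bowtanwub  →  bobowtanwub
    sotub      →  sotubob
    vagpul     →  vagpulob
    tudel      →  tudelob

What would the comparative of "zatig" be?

bowtanwub and sotub both end in -b yet inflect differently (bobowtanwub, sotubob), so the final letter is not what conditions the rule; the number of vowels is.
"zatig" has 2 vowels. The stems with 2 vowels (tudel → tudelob, vagpul → vagpulob, sotub → sotubob) add -ob.
The other pattern: stems with 3 vowels repeat the first consonant+vowel as a prefix.
So zatig → zatigob.

zatigob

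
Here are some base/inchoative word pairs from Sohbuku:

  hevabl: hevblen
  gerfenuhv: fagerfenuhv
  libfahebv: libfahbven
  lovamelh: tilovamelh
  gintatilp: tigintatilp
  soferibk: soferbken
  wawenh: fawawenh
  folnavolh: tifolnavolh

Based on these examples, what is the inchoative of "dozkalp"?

libfahebv and gerfenuhv both end in -v yet inflect differently (libfahbven, fagerfenuhv), so the final letter is not what conditions the rule; the second-to-last letter is.
"dozkalp" has second-to-last letter 'l'. The stems whose second-to-last letter is 'l' (folnavolh → tifolnavolh, gintatilp → tigintatilp, lovamelh → tilovamelh) add the prefix ti-.
So dozkalp → tidozkalp.

tidozkalp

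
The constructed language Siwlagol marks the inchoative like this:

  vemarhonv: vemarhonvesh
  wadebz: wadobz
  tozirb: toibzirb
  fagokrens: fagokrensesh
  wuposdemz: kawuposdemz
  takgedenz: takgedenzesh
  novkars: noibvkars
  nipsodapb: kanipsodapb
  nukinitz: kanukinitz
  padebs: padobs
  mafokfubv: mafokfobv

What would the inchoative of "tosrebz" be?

tosrobz

padebs and novkars both end in -s yet inflect differently (padobs, noibvkars), so the final letter is not what conditions the rule; the second-to-last letter is.
"tosrebz" has second-to-last letter 'b'. The stems whose second-to-last letter is 'b' (padebs → padobs, wadebz → wadobz, mafokfubv → mafokfobv) change the last vowel to 'o'.
So tosrebz → tosrobz.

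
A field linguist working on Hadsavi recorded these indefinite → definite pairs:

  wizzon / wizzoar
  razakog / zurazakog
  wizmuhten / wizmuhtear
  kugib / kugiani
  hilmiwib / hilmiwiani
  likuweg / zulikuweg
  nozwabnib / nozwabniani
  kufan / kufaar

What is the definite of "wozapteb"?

wozapteani

wizmuhten and likuweg both have last vowel 'e' yet inflect differently (wizmuhtear, zulikuweg), so the last vowel is not what conditions the rule; the final letter is.
"wozapteb" ends in -b. The stems ending in -b (kugib → kugiani, hilmiwib → hilmiwiani, nozwabnib → nozwabniani) drop the final letter and add -ani.
The other patterns: stems ending in -n drop the final letter and add -ar; stems ending in -g add the prefix zu-.
So wozapteb → wozapteani.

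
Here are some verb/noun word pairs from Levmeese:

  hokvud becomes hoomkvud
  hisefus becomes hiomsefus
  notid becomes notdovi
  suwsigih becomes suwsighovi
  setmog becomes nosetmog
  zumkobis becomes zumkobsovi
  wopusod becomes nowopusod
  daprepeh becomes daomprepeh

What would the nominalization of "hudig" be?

wopusod and hokvud both end in -d yet inflect differently (nowopusod, hoomkvud), so the final letter is not what conditions the rule; the last vowel is.
"hudig" has last vowel 'i'. The stems whose last vowel is 'i' (notid → notdovi, suwsigih → suwsighovi, zumkobis → zumkobsovi) delete the last vowel and add -ovi.
So hudig → hudgovi.

hudgovi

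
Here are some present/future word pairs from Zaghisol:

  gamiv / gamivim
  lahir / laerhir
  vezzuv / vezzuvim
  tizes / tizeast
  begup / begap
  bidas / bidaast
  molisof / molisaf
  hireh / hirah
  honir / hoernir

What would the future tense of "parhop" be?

"parhop" ends in -p. The one such stem in the data (begup → begap) changes the last vowel to 'a' (as do hireh, molisof), so the same rule applies.
So parhop → parhap.

parhap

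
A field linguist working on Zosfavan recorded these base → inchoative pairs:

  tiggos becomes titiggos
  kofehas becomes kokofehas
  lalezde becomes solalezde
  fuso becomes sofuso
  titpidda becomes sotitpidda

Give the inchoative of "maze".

tiggos and fuso both have last vowel 'o' yet inflect differently (titiggos, sofuso), so the last vowel is not what conditions the rule; whether the stem ends in a vowel or a consonant is.
"maze" ends in a vowel. The stems ending in a vowel (lalezde → solalezde, fuso → sofuso, titpidda → sotitpidda) add the prefix so-.
The other pattern: stems ending in a consonant repeat the first consonant+vowel as a prefix.
So maze → somaze.

somaze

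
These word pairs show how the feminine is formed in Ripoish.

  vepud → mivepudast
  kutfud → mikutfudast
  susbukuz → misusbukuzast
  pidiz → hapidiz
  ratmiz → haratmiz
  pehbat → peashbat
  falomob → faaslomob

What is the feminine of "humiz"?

hahumiz

susbukuz and pidiz both end in -z yet inflect differently (misusbukuzast, hapidiz), so the final letter is not what conditions the rule; the last vowel is.
"humiz" has last vowel 'i'. The stems whose last vowel is 'i' (pidiz → hapidiz, ratmiz → haratmiz) add the prefix ha-.
The other patterns: stems whose last vowel is 'u' add mi- … -ast around the stem; stems whose last vowel is 'a' or 'o' insert -as- after the first vowel.
So humiz → hahumiz.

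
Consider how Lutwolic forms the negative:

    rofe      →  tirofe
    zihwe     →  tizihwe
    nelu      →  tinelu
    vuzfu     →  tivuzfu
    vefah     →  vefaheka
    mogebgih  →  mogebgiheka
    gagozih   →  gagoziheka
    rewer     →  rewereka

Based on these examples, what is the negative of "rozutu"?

tirozutu

"rozutu" ends in a vowel. The stems ending in a vowel (rofe → tirofe, zihwe → tizihwe, nelu → tinelu) add the prefix ti-.
The other pattern: stems ending in a consonant add -eka.
So rozutu → tirozutu.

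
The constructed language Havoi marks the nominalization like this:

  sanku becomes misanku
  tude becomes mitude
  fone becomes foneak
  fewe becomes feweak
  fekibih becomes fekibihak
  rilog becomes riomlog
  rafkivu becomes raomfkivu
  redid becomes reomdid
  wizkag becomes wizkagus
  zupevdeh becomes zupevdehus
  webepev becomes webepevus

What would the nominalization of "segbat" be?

misegbat

tude and fone both end in -e yet inflect differently (mitude, foneak), so the final letter is not what conditions the rule; the first letter is.
"segbat" begins with s-. The one such stem in the data (sanku → misanku) adds the prefix mi-, so the same rule applies.
So segbat → misegbat.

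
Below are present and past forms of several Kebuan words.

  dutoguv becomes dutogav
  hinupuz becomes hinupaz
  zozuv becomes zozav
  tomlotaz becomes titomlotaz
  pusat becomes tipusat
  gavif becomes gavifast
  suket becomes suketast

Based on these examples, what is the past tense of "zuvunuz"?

zuvunaz

"zuvunuz" has last vowel 'u'. The stems whose last vowel is 'u' (zozuv → zozav, hinupuz → hinupaz, dutoguv → dutogav) change the last vowel to 'a'.
The other patterns: stems whose last vowel is 'a' add the prefix ti-; stems whose last vowel is 'e' or 'i' add -ast.
So zuvunuz → zuvunaz.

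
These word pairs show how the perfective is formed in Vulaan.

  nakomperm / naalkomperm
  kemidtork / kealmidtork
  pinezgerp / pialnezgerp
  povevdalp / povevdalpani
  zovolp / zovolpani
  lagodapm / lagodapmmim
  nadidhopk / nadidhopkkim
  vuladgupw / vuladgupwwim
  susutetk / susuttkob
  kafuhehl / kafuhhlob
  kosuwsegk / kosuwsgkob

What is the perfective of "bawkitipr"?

bawkitiprrim

pinezgerp and povevdalp both end in -p yet inflect differently (pialnezgerp, povevdalpani), so the final letter is not what conditions the rule; the second-to-last letter is.
"bawkitipr" has second-to-last letter 'p'. The stems whose second-to-last letter is 'p' (lagodapm → lagodapmmim, nadidhopk → nadidhopkkim, vuladgupw → vuladgupwwim) double the final consonant and add -im.
The other patterns: stems whose second-to-last letter is 'r' insert -al- after the first vowel; stems whose second-to-last letter is 'l' add -ani; stems whose second-to-last letter is 'g', 'h' or 't' delete the last vowel and add -ob.
So bawkitipr → bawkitiprrim.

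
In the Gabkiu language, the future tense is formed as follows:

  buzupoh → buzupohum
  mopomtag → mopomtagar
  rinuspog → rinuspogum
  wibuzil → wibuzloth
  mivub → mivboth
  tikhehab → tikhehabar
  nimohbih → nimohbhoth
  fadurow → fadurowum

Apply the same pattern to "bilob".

mopomtag and rinuspog both end in -g yet inflect differently (mopomtagar, rinuspogum), so the final letter is not what conditions the rule; the last vowel is.
"bilob" has last vowel 'o'. The stems whose last vowel is 'o' (buzupoh → buzupohum, rinuspog → rinuspogum, fadurow → fadurowum) add -um.
So bilob → bilobum.

bilobum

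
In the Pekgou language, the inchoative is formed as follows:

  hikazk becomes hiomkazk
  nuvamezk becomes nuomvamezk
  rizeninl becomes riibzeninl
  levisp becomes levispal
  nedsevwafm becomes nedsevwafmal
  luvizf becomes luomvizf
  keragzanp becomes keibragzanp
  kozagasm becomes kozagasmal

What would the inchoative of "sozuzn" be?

soomzuzn

keragzanp and levisp both end in -p yet inflect differently (keibragzanp, levispal), so the final letter is not what conditions the rule; the second-to-last letter is.
"sozuzn" has second-to-last letter 'z'. The stems whose second-to-last letter is 'z' (hikazk → hiomkazk, luvizf → luomvizf, nuvamezk → nuomvamezk) insert -om- after the first vowel.
The other patterns: stems whose second-to-last letter is 'n' insert -ib- after the first vowel; stems whose second-to-last letter is 'f' or 's' add -al.
So sozuzn → soomzuzn.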